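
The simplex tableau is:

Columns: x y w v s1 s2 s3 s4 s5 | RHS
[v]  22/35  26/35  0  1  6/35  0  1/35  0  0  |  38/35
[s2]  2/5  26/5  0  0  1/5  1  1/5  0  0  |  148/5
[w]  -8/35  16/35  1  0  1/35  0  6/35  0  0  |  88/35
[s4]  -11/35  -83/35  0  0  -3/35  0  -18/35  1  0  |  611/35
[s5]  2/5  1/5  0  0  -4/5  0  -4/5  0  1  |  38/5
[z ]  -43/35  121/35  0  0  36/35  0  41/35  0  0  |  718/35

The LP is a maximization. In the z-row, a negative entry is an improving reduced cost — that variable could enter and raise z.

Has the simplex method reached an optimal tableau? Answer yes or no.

Column x has objective-row coefficient -43/35, which is negative; an improving pivot exists, so not yet optimal.

no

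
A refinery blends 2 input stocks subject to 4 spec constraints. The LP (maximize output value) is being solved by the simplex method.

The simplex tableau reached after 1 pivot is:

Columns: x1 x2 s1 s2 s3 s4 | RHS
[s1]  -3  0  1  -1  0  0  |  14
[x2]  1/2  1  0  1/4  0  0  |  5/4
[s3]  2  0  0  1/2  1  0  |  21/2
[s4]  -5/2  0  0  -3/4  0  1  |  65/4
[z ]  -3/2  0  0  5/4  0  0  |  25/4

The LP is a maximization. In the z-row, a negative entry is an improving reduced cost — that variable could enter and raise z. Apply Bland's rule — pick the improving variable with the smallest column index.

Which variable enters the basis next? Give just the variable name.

Objective-row coefficients: x1: -3/2, x2: 0, s1: 0, s2: 5/4, s3: 0, s4: 0.
Improving columns: x1. Bland's rule picks the smallest column index → x1.

x1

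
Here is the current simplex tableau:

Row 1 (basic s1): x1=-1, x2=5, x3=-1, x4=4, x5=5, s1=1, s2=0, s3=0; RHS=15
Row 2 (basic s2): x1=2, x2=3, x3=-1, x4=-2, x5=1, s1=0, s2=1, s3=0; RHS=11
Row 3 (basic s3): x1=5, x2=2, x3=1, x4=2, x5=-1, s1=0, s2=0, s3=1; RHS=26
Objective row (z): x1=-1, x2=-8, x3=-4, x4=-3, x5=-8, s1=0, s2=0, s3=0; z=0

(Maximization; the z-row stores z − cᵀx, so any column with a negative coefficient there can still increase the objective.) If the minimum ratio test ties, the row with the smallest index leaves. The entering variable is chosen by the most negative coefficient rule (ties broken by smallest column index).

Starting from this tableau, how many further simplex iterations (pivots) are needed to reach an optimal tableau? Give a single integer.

pivot: x2 in, s1 out → z = 24
pivot: x3 in, s3 out → z = 104
pivot: x5 in, x2 out → z = 227
No improving column remains; optimal.

3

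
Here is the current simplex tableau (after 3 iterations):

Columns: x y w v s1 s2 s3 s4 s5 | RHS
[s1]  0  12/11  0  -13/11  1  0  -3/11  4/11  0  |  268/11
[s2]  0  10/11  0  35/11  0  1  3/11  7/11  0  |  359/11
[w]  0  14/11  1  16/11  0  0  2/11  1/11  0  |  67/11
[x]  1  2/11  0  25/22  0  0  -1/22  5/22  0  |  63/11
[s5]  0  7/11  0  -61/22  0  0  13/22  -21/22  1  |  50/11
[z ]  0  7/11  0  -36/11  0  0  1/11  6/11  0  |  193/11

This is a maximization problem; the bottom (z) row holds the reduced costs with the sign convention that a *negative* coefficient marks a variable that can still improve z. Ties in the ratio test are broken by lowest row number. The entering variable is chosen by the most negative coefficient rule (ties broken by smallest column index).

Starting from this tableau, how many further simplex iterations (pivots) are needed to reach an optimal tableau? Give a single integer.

pivot: v in, w out → z = 125/4
No improving column remains; optimal.

1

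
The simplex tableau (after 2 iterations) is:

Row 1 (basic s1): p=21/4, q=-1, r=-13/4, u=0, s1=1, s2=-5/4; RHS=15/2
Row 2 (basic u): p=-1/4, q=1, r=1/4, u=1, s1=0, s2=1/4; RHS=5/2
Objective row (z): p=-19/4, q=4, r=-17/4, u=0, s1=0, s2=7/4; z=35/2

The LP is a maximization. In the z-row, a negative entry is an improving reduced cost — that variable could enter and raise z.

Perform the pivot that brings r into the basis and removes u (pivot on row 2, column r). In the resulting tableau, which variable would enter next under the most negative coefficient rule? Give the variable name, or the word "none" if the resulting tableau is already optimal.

Pivot element 1/4. New z-row = old z-row − (-17/4)·(row 2/(1/4)).
Updated z-row coefficients: p: -9, q: 21, r: 0, u: 17, s1: 0, s2: 6.
The most negative is -9 in column p, so p would enter next.

p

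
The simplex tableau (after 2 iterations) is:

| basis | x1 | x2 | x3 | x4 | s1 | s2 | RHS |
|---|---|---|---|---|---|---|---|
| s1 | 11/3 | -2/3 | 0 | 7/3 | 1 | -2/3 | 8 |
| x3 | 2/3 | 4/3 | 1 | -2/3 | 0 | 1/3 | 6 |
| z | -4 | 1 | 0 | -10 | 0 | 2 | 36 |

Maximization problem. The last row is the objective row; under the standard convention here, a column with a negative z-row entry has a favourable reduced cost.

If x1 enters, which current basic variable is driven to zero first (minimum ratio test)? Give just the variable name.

Ratios: row 1 (s1): 8/(11/3) = 24/11; row 2 (x3): 6/(2/3) = 9.
Minimum ratio 24/11 is in the s1 row, so s1 leaves.

s1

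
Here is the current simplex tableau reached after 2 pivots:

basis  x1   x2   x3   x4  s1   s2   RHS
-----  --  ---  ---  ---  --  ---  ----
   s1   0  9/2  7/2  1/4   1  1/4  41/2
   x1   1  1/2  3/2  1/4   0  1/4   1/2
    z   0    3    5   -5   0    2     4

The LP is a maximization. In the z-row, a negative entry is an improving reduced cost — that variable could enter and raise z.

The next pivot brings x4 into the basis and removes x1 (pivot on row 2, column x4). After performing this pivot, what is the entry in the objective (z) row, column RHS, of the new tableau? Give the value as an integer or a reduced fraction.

Pivot element is row 2, column x4: 1/4.
Normalize row 2: new (row 2, RHS) = (1/2)/(1/4) = 2.
z-row ← z-row − (-5)·(new row 2): 4 − (-5)·2 = 14.

14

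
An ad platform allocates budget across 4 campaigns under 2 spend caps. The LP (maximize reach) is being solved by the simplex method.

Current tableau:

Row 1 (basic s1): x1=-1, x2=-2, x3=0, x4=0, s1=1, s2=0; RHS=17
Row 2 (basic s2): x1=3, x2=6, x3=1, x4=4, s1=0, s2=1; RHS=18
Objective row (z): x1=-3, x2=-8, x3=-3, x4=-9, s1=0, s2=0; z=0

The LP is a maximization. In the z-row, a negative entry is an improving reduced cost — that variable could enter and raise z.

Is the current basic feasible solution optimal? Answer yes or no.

no

Column x1 has objective-row coefficient -3, which is negative; an improving pivot exists, so not yet optimal.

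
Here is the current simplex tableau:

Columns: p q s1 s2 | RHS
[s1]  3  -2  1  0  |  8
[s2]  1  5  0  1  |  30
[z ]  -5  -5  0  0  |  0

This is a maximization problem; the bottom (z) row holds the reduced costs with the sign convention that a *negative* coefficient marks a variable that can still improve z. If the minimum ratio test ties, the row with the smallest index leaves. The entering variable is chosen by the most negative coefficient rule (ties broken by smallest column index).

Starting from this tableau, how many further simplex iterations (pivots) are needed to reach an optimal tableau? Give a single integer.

2

pivot: p in, s1 out → z = 40/3
pivot: q in, s2 out → z = 910/17
No improving column remains; optimal.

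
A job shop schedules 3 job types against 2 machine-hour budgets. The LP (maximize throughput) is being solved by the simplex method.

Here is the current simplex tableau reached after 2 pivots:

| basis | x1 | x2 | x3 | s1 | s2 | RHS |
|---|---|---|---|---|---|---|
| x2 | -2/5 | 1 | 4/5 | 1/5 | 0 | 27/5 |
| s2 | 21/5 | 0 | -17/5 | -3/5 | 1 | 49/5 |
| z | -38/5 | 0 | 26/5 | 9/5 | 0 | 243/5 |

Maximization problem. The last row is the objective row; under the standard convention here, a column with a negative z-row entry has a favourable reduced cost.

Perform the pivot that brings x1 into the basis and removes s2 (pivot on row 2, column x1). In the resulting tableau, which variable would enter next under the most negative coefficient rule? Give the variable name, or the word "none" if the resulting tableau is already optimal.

x3

Pivot element 21/5. New z-row = old z-row − (-38/5)·(row 2/(21/5)).
Updated z-row coefficients: x1: 0, x2: 0, x3: -20/21, s1: 5/7, s2: 38/21.
The most negative is -20/21 in column x3, so x3 would enter next.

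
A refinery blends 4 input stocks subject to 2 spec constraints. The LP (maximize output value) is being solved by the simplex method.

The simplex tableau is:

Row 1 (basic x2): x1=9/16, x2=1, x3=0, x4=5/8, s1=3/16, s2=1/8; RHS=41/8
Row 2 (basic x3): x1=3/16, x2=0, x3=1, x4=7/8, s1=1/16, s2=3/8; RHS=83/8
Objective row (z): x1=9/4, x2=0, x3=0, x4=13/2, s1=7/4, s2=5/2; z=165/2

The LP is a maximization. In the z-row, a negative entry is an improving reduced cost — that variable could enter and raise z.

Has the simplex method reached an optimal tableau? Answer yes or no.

No objective-row coefficient is strictly negative, so no entering variable exists; the tableau is optimal.

yes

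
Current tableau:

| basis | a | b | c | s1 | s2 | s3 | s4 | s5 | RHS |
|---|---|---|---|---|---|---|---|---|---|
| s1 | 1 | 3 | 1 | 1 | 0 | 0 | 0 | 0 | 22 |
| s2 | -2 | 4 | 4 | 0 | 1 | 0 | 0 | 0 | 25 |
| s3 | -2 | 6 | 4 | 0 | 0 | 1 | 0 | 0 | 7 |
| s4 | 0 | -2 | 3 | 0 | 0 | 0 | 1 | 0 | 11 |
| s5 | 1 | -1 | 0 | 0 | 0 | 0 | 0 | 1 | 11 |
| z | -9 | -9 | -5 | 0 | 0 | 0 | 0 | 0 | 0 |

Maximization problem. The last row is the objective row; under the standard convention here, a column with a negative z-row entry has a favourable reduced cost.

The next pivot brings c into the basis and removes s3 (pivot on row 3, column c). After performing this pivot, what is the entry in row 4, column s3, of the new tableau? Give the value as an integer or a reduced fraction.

Pivot element is row 3, column c: 4.
Normalize row 3: new (row 3, s3) = 1/4 = 1/4.
row 4 ← row 4 − 3·(new row 3): 0 − 3·(1/4) = -3/4.

-3/4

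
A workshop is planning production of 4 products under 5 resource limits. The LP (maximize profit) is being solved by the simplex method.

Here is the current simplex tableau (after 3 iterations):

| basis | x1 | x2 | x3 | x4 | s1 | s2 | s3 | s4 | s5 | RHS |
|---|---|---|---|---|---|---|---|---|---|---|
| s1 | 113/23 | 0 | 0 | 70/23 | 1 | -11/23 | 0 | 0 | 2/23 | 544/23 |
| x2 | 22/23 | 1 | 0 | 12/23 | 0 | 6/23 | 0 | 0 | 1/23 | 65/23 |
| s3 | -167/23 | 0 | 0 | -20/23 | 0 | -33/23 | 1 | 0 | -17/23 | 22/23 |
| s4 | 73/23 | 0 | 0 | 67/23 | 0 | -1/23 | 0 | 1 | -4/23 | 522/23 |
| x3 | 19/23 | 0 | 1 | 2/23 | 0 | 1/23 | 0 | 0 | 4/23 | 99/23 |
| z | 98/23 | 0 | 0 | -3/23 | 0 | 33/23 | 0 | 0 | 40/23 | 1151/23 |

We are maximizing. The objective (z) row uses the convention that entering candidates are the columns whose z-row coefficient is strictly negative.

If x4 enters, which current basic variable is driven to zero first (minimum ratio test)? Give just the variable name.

x2

Ratios: row 1 (s1): (544/23)/(70/23) = 272/35; row 2 (x2): (65/23)/(12/23) = 65/12; row 3 (s3): entry -20/23 ≤ 0, skip; row 4 (s4): (522/23)/(67/23) = 522/67; row 5 (x3): (99/23)/(2/23) = 99/2.
Minimum ratio 65/12 is in the x2 row, so x2 leaves.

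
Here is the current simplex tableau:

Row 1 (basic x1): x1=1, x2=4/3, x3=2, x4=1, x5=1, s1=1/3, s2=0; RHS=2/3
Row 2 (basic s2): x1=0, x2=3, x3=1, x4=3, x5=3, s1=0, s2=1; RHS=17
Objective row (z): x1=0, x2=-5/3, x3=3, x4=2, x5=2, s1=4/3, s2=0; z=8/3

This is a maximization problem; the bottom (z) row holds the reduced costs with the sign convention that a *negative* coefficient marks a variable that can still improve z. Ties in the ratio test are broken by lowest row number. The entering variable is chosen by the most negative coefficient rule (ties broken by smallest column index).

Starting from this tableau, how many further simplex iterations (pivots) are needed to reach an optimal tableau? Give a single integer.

pivot: x2 in, x1 out → z = 7/2
No improving column remains; optimal.

1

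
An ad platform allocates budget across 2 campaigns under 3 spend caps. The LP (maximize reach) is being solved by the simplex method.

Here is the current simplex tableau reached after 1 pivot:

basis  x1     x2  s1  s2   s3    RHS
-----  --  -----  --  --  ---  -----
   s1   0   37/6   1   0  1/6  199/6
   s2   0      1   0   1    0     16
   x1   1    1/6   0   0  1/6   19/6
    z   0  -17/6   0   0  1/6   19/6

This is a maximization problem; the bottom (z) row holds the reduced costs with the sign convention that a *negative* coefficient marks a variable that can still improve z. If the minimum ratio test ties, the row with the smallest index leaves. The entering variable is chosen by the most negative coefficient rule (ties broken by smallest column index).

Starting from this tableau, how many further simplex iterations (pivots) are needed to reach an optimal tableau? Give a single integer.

1

pivot: x2 in, s1 out → z = 681/37
No improving column remains; optimal.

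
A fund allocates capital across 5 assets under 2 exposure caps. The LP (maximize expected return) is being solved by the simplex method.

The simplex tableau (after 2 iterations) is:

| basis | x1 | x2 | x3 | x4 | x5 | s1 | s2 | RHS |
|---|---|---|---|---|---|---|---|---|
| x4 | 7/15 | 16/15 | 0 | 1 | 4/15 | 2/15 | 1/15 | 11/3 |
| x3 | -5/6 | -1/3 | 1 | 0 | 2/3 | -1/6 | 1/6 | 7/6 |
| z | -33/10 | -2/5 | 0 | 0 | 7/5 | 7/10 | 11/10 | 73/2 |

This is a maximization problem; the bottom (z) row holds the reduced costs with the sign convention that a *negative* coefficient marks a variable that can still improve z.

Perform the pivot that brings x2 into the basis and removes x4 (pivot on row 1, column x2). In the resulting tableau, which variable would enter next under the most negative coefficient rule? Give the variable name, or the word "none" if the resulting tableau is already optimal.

x1

Pivot element 16/15. New z-row = old z-row − (-2/5)·(row 1/(16/15)).
Updated z-row coefficients: x1: -25/8, x2: 0, x3: 0, x4: 3/8, x5: 3/2, s1: 3/4, s2: 9/8.
The most negative is -25/8 in column x1, so x1 would enter next.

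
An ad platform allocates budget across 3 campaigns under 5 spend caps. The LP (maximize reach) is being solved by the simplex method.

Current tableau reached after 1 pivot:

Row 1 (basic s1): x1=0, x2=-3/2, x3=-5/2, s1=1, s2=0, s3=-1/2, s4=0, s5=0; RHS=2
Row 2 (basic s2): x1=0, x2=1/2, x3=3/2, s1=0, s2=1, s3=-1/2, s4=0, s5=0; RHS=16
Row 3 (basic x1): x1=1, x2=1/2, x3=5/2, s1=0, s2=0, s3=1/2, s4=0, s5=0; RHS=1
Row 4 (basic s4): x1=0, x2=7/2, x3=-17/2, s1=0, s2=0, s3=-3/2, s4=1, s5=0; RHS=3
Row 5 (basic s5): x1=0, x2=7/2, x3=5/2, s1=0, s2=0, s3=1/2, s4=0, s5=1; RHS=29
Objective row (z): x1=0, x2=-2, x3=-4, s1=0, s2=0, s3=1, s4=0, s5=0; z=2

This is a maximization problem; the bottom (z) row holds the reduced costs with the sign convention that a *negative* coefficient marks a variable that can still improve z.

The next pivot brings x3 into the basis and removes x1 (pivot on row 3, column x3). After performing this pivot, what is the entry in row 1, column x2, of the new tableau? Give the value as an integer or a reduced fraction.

Pivot element is row 3, column x3: 5/2.
Normalize row 3: new (row 3, x2) = (1/2)/(5/2) = 1/5.
row 1 ← row 1 − (-5/2)·(new row 3): -3/2 − (-5/2)·(1/5) = -1.

-1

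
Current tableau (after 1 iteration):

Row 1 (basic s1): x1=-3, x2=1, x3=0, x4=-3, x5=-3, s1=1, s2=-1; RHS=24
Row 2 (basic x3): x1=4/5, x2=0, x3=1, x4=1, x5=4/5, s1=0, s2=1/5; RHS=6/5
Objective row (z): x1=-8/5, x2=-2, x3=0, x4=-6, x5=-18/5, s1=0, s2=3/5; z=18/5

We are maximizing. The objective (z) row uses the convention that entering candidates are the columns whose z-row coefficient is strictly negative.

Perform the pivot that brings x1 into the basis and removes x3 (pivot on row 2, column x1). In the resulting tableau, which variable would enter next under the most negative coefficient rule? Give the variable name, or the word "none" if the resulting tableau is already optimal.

Pivot element 4/5. New z-row = old z-row − (-8/5)·(row 2/(4/5)).
Updated z-row coefficients: x1: 0, x2: -2, x3: 2, x4: -4, x5: -2, s1: 0, s2: 1.
The most negative is -4 in column x4, so x4 would enter next.

x4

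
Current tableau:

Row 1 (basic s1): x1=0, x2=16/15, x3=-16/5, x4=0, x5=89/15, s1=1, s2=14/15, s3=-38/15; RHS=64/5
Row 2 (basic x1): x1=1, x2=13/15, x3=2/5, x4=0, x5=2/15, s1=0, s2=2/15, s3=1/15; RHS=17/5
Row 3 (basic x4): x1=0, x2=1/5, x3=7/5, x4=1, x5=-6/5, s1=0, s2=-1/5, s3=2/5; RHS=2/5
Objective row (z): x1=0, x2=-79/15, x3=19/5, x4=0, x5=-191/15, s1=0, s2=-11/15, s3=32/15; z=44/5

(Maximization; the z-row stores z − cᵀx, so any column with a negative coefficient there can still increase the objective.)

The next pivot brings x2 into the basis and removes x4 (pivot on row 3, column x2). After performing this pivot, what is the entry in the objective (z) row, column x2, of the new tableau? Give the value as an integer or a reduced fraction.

Pivot element is row 3, column x2: 1/5.
Normalize row 3: new (row 3, x2) = (1/5)/(1/5) = 1.
z-row ← z-row − (-79/15)·(new row 3): -79/15 − (-79/15)·1 = 0.

0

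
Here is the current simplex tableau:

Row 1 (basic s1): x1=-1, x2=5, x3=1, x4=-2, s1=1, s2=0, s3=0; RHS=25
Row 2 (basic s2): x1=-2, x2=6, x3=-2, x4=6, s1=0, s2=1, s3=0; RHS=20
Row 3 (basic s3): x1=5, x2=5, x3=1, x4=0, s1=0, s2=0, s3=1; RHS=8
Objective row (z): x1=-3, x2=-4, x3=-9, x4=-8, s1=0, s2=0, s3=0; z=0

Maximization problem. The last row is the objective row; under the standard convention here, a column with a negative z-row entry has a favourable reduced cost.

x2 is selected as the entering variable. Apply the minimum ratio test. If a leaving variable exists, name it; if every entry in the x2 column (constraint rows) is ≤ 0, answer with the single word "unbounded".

s3

Ratios: row 1 (s1): 25/5 = 5; row 2 (s2): 20/6 = 10/3; row 3 (s3): 8/5 = 8/5.
Minimum ratio is in the s3 row, so s3 leaves.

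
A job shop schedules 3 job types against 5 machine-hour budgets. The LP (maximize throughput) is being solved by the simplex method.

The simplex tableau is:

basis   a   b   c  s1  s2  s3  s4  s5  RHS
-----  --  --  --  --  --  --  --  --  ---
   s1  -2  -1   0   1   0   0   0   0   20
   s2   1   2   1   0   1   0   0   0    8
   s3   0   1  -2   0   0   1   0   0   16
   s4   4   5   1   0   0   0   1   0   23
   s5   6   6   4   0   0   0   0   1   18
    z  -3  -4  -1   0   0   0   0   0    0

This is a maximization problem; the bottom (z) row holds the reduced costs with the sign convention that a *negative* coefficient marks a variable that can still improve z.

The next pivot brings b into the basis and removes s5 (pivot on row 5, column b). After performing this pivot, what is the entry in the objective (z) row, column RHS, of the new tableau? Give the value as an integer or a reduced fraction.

12

Pivot element is row 5, column b: 6.
Normalize row 5: new (row 5, RHS) = 18/6 = 3.
z-row ← z-row − (-4)·(new row 5): 0 − (-4)·3 = 12.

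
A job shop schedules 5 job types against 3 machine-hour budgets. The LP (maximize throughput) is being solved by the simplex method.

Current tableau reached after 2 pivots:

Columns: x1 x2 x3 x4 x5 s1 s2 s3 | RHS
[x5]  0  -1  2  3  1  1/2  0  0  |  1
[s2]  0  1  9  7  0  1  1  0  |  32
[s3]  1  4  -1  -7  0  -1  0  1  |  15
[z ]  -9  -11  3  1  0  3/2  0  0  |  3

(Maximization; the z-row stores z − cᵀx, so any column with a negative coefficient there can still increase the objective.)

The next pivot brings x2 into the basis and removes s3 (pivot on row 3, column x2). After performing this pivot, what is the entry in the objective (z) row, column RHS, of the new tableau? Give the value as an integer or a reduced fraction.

Pivot element is row 3, column x2: 4.
Normalize row 3: new (row 3, RHS) = 15/4 = 15/4.
z-row ← z-row − (-11)·(new row 3): 3 − (-11)·(15/4) = 177/4.

177/4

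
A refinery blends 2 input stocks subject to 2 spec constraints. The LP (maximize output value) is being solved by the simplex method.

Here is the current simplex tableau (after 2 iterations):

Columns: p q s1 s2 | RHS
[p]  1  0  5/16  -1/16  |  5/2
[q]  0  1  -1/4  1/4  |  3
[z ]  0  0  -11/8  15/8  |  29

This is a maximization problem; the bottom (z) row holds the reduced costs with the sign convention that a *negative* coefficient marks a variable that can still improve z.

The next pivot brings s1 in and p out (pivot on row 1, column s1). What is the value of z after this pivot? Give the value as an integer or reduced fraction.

40

Minimum ratio for s1: (5/2)/(5/16) = 8.
z changes by −(z-row coeff of s1)·ratio = −(-11/8)·8 = 11.
New z = 29 + 11 = 40.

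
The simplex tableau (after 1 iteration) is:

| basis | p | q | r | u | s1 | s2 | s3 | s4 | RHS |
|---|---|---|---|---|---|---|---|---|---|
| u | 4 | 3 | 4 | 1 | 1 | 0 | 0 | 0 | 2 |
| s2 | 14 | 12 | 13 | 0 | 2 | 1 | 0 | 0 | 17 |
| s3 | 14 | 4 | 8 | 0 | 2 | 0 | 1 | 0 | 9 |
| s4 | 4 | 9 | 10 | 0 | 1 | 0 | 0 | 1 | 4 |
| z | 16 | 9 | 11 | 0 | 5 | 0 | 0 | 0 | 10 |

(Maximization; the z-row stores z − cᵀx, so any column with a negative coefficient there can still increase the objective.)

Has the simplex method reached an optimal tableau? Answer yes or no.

yes

No objective-row coefficient is strictly negative, so no entering variable exists; the tableau is optimal.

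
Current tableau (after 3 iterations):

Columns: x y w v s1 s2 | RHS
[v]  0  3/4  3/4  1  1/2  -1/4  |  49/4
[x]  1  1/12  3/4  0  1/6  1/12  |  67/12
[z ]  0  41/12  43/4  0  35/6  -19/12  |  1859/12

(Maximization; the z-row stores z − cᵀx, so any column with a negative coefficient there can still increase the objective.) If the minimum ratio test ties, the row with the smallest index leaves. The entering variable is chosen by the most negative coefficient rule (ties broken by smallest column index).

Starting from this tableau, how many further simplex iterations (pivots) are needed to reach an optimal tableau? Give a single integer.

pivot: s2 in, x out → z = 261
No improving column remains; optimal.

1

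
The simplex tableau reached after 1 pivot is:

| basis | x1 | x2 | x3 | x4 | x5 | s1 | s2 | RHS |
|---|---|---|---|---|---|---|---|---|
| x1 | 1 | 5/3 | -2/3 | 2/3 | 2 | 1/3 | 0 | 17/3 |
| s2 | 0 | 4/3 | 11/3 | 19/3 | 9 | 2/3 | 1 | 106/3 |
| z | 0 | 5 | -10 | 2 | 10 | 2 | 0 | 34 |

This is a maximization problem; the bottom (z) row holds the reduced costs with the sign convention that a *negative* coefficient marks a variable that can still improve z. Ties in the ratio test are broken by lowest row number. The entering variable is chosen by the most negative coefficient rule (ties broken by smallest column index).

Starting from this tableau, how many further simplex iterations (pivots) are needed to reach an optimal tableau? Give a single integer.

1

pivot: x3 in, s2 out → z = 1434/11
No improving column remains; optimal.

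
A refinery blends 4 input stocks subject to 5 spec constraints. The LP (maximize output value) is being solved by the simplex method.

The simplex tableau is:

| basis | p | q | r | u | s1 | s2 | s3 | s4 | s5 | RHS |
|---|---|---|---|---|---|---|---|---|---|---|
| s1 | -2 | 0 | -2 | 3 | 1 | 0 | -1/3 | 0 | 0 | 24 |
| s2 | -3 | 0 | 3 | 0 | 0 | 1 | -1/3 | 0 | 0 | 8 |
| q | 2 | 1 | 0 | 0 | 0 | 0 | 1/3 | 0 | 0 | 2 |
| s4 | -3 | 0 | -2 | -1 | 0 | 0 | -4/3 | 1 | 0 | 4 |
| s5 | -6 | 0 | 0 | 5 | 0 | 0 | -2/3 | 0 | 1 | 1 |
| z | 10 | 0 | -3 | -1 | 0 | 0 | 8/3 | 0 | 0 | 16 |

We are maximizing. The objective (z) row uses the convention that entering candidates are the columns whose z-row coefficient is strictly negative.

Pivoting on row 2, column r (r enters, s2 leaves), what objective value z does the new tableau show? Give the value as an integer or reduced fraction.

24

Minimum ratio for r: 8/3 = 8/3.
z changes by −(z-row coeff of r)·ratio = −(-3)·(8/3) = 8.
New z = 16 + 8 = 24.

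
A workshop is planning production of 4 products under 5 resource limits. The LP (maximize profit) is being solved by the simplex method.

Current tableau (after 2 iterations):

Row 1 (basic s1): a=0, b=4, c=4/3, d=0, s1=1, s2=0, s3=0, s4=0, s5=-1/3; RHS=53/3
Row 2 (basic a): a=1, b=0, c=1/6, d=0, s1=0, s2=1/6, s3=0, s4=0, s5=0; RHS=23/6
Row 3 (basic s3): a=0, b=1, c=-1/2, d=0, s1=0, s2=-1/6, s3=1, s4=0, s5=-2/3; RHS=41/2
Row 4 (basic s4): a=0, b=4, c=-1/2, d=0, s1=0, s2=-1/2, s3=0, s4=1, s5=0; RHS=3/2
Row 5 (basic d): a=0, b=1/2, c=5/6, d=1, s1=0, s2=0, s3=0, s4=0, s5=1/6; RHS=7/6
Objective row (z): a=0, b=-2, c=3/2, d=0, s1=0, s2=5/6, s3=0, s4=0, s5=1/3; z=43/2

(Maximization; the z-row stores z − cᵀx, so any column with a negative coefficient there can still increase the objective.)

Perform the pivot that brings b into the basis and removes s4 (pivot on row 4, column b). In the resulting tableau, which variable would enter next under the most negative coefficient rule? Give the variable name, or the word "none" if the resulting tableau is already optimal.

Pivot element 4. New z-row = old z-row − (-2)·(row 4/4).
Updated z-row coefficients: a: 0, b: 0, c: 5/4, d: 0, s1: 0, s2: 7/12, s3: 0, s4: 1/2, s5: 1/3.
No coefficient is strictly negative; the tableau after this pivot is optimal.

none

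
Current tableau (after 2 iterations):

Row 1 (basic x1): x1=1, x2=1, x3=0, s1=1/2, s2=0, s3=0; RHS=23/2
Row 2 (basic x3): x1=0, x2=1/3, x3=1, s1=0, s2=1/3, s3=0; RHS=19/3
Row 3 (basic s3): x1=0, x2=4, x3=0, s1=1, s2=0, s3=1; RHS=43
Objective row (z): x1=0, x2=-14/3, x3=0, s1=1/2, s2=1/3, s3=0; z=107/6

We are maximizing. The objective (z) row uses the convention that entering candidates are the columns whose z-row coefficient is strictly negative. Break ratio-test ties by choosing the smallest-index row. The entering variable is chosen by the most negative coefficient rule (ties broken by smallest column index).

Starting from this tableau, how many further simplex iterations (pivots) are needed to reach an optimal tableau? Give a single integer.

pivot: x2 in, s3 out → z = 68
No improving column remains; optimal.

1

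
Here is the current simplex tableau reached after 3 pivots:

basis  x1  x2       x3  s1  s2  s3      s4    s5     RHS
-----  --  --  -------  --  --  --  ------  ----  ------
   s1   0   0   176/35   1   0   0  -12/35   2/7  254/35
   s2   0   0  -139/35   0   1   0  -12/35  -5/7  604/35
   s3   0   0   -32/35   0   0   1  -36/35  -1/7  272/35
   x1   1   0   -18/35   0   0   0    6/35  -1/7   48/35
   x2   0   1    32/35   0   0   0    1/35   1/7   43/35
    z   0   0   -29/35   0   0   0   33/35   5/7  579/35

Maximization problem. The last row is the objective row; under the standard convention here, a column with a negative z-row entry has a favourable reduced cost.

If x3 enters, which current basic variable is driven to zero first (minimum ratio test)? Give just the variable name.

x2

Ratios: row 1 (s1): (254/35)/(176/35) = 127/88; row 2 (s2): entry -139/35 ≤ 0, skip; row 3 (s3): entry -32/35 ≤ 0, skip; row 4 (x1): entry -18/35 ≤ 0, skip; row 5 (x2): (43/35)/(32/35) = 43/32.
Minimum ratio 43/32 is in the x2 row, so x2 leaves.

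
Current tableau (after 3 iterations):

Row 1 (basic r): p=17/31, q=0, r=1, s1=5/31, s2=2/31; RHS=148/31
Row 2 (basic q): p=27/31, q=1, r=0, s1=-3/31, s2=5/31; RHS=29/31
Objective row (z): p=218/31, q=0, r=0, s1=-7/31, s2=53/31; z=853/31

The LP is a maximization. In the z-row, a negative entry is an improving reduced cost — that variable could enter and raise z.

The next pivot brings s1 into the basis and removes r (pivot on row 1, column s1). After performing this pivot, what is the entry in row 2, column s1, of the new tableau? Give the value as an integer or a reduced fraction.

0

Pivot element is row 1, column s1: 5/31.
Normalize row 1: new (row 1, s1) = (5/31)/(5/31) = 1.
row 2 ← row 2 − (-3/31)·(new row 1): -3/31 − (-3/31)·1 = 0.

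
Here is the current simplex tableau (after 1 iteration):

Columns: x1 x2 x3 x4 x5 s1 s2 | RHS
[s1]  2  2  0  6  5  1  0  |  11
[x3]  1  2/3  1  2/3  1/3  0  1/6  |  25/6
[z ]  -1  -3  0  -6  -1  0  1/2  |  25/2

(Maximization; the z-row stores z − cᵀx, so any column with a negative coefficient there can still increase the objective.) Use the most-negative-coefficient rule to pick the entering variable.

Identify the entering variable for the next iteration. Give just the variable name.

Objective-row coefficients: x1: -1, x2: -3, x3: 0, x4: -6, x5: -1, s1: 0, s2: 1/2.
The most negative is -6 in column x4, so x4 enters.

x4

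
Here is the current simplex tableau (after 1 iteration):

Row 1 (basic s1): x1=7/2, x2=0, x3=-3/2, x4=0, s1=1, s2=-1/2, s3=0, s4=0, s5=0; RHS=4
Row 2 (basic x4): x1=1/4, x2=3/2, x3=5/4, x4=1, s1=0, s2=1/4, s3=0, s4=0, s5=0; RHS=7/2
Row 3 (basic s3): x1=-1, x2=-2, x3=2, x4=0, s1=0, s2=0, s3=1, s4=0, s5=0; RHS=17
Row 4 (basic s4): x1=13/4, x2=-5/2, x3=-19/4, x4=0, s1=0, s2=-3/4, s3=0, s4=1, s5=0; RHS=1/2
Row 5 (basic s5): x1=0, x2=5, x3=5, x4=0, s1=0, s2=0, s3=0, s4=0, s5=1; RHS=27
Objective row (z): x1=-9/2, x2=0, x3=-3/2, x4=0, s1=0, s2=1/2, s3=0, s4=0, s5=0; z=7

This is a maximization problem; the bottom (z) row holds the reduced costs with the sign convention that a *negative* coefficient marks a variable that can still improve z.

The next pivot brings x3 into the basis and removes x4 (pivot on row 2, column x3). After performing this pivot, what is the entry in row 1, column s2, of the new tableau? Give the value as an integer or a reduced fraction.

Pivot element is row 2, column x3: 5/4.
Normalize row 2: new (row 2, s2) = (1/4)/(5/4) = 1/5.
row 1 ← row 1 − (-3/2)·(new row 2): -1/2 − (-3/2)·(1/5) = -1/5.

-1/5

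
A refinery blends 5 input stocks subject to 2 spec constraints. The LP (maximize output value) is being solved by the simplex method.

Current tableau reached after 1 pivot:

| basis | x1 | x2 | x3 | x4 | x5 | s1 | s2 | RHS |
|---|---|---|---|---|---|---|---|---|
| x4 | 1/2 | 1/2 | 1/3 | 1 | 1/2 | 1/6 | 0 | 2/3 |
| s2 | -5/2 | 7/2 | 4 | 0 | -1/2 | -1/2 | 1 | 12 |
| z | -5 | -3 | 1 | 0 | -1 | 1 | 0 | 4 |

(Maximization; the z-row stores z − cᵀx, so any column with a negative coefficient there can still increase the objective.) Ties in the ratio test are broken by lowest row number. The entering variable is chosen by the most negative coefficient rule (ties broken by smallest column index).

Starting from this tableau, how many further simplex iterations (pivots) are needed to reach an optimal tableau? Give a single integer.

1

pivot: x1 in, x4 out → z = 32/3
No improving column remains; optimal.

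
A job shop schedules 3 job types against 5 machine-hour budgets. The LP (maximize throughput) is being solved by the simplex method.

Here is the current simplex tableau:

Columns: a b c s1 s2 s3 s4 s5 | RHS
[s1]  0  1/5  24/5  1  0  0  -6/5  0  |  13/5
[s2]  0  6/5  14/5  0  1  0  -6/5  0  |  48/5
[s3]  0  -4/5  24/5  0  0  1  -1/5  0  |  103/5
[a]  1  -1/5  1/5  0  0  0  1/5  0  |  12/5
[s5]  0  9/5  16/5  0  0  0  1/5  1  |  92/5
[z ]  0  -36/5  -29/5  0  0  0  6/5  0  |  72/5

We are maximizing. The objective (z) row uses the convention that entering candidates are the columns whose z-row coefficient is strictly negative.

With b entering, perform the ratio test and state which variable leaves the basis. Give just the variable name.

s2

Ratios: row 1 (s1): (13/5)/(1/5) = 13; row 2 (s2): (48/5)/(6/5) = 8; row 3 (s3): entry -4/5 ≤ 0, skip; row 4 (a): entry -1/5 ≤ 0, skip; row 5 (s5): (92/5)/(9/5) = 92/9.
Minimum ratio 8 is in the s2 row, so s2 leaves.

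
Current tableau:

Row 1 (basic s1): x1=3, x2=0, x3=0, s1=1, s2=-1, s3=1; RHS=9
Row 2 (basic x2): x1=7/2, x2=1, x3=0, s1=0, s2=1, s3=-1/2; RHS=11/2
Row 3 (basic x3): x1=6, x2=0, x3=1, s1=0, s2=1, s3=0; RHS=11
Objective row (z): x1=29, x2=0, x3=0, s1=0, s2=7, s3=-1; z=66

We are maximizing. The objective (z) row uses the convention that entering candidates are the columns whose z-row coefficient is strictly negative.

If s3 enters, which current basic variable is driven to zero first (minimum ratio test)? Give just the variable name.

Ratios: row 1 (s1): 9/1 = 9; row 2 (x2): entry -1/2 ≤ 0, skip; row 3 (x3): entry 0 ≤ 0, skip.
Minimum ratio 9 is in the s1 row, so s1 leaves.

s1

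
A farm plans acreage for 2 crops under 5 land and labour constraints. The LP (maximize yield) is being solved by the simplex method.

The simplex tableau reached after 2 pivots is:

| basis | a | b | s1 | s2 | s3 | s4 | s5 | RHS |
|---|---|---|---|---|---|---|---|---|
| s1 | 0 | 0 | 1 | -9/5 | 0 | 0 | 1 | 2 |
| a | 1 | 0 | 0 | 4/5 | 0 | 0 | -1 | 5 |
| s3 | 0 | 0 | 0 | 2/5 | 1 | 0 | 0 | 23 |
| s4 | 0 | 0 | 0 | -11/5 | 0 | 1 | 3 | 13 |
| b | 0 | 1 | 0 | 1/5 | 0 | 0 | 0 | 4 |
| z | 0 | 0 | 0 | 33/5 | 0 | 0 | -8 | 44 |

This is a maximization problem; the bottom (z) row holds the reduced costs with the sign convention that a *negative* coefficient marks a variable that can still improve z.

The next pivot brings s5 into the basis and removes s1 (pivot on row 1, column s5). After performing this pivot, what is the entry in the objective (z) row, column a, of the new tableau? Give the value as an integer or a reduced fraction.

Pivot element is row 1, column s5: 1.
Normalize row 1: new (row 1, a) = 0/1 = 0.
z-row ← z-row − (-8)·(new row 1): 0 − (-8)·0 = 0.

0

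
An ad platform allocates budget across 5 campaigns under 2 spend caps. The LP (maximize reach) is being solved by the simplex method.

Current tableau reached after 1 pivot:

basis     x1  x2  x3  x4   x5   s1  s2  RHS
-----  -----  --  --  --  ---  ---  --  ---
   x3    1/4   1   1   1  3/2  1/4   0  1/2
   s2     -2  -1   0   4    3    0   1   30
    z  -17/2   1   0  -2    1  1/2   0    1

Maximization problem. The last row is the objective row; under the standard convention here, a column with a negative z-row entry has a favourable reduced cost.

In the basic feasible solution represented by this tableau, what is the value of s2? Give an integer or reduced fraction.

s2 is basic (row 2); its value is the RHS of that row: 30.

30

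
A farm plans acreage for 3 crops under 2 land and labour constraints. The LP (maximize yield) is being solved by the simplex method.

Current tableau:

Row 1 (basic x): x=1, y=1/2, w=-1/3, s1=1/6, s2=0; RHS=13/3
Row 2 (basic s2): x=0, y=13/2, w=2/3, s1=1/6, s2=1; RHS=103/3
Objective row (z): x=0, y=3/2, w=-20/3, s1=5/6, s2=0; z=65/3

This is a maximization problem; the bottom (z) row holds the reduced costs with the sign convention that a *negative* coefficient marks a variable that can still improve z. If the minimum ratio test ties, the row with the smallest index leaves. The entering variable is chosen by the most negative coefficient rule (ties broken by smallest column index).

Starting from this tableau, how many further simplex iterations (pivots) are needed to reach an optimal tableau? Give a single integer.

1

pivot: w in, s2 out → z = 365
No improving column remains; optimal.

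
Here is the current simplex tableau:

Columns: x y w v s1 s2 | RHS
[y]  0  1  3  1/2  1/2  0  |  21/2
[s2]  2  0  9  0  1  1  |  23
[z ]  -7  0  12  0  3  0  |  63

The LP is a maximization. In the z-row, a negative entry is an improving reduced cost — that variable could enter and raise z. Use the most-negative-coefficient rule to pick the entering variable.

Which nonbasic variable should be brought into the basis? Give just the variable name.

x

Objective-row coefficients: x: -7, y: 0, w: 12, v: 0, s1: 3, s2: 0.
The most negative is -7 in column x, so x enters.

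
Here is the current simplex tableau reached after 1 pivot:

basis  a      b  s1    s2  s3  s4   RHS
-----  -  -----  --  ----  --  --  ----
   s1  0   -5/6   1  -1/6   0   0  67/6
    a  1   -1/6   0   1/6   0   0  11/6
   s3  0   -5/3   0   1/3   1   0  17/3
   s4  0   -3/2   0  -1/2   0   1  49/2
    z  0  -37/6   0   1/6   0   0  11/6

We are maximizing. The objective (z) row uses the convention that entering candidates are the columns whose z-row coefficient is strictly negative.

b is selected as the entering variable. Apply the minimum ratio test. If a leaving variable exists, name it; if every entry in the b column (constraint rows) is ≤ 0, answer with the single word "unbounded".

b-column entries: row 1: -5/6, row 2: -1/6, row 3: -5/3, row 4: -3/2. All ≤ 0, so b can increase without bound; the LP is unbounded in this direction.

unbounded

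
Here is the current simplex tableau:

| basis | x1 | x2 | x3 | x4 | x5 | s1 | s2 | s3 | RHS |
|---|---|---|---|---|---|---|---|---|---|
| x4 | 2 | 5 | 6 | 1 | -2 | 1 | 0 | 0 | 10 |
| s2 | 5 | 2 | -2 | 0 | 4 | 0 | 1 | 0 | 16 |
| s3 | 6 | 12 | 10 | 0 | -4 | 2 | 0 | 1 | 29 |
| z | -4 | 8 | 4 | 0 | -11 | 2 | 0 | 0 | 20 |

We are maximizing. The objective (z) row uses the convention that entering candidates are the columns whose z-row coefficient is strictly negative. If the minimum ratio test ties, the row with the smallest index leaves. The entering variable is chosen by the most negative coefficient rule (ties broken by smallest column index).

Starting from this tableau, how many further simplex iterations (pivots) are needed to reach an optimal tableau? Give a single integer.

2

pivot: x5 in, s2 out → z = 64
pivot: x3 in, x4 out → z = 347/5
No improving column remains; optimal.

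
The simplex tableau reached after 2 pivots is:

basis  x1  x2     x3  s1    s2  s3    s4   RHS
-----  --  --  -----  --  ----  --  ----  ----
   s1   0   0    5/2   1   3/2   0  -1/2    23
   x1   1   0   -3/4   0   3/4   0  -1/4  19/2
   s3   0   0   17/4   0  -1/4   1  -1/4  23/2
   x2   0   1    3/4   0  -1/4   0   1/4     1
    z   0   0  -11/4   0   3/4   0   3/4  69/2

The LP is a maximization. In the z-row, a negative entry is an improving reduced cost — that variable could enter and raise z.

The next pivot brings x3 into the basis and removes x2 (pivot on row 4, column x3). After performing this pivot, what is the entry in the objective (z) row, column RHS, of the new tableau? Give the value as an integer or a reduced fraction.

229/6

Pivot element is row 4, column x3: 3/4.
Normalize row 4: new (row 4, RHS) = 1/(3/4) = 4/3.
z-row ← z-row − (-11/4)·(new row 4): 69/2 − (-11/4)·(4/3) = 229/6.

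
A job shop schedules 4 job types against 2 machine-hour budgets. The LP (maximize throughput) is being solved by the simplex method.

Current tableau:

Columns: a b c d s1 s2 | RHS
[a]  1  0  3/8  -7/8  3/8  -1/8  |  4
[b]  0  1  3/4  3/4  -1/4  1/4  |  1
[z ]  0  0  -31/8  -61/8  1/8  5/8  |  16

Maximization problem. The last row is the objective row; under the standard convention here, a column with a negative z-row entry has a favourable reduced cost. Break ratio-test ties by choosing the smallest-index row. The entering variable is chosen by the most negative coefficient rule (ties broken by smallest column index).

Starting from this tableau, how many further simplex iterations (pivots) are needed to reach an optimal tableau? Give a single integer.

pivot: d in, b out → z = 157/6
pivot: s1 in, a out → z = 176
No improving column remains; optimal.

2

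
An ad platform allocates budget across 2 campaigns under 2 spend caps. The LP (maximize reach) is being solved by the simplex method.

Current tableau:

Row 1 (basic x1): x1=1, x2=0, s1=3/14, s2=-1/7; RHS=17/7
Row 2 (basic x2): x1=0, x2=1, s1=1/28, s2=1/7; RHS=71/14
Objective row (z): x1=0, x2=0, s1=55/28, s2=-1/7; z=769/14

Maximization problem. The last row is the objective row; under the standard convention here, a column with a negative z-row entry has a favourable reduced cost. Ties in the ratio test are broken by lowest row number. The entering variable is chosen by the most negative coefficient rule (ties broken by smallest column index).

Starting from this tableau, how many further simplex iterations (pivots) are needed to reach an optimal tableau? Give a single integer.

1

pivot: s2 in, x2 out → z = 60
No improving column remains; optimal.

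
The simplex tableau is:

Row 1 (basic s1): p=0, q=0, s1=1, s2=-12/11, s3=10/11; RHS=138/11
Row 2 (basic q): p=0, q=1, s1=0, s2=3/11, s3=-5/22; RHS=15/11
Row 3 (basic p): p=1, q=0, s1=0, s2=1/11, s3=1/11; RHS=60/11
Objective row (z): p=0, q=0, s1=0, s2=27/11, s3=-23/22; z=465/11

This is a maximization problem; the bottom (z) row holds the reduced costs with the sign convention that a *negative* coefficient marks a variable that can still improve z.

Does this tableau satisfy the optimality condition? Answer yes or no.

no

Column s3 has objective-row coefficient -23/22, which is negative; an improving pivot exists, so not yet optimal.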